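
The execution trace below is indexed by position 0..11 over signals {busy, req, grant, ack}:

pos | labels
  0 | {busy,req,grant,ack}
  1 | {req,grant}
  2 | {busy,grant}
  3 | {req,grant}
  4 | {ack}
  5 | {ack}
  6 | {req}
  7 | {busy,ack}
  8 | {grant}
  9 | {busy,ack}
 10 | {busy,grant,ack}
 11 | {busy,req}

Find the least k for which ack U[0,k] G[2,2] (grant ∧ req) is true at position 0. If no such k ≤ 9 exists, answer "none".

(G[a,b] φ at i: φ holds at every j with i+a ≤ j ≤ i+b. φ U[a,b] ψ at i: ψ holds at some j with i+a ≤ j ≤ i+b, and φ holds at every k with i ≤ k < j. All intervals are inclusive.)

1

Need earliest j ≥ 0 with G[2,2] (grant ∧ req), and ack at every k in [0,j-1].
  j=0: rhs fails.
  j=1: rhs holds; lhs holds on [0,0]. k = 1.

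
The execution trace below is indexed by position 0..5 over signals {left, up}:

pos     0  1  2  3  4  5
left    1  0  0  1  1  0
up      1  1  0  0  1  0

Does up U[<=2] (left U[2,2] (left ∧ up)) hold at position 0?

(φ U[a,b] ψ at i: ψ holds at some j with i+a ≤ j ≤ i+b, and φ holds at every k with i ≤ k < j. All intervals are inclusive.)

False

Need some j in [0,2] with (left U[2,2] (left ∧ up)), and up at every k in [0,j-1].
  j=0: (left U[2,2] (left ∧ up)) — fails.
  j=1: (left U[2,2] (left ∧ up)) — fails.
  j=2: (left U[2,2] (left ∧ up)) — fails.
No j in the window works → until fails.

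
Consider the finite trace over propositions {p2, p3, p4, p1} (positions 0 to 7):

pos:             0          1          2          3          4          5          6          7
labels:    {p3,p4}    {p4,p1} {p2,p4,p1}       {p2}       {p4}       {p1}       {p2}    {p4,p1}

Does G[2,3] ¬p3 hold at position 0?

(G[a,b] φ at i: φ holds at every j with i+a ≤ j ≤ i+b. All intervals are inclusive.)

Check ¬p3 at every j in [2,3]:
  j=2: true
  j=3: true
All positions satisfy it → formula holds.

Yes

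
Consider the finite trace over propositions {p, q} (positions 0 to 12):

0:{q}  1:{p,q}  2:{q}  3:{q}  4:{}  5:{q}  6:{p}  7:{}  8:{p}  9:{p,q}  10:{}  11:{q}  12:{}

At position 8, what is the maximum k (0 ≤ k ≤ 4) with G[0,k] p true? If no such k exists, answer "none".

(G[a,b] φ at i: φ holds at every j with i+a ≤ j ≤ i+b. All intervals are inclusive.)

p must hold from j=8 onward; find where it first fails.
  j=8: holds
  j=9: holds
  j=10: fails
Holds on [8,9], so largest k = 1.

1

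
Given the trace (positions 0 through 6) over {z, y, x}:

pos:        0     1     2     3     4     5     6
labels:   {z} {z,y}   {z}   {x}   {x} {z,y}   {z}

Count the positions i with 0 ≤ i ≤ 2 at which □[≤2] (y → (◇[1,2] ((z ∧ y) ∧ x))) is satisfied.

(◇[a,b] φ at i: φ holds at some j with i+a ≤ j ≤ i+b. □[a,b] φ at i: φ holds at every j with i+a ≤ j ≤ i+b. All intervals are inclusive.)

Evaluate at each i in [0,2]:
  i=0: ✗ (fails at j=1)
  i=1: ✗ (fails at j=1)
  i=2: ✓ (all of [2,4])
Positions where it holds: {2} → 1.

1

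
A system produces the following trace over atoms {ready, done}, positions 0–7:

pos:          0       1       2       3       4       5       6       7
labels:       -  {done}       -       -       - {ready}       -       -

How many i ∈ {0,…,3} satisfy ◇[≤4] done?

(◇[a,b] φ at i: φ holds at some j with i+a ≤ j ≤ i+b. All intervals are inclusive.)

2

Evaluate at each i in [0,3]:
  i=0: ✓ (witness j=1)
  i=1: ✓ (witness j=1)
  i=2: ✗ (none in [2,6])
  i=3: ✗ (none in [3,7])
Positions where it holds: {0, 1} → 2.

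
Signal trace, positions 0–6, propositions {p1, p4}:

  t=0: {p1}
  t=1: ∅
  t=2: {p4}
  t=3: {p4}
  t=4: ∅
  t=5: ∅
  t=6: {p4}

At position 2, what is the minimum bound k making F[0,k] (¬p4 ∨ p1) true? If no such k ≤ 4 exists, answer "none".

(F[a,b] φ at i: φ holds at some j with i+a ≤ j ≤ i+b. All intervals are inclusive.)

Scan j = 2,3,… for (¬p4 ∨ p1):
  j=2: fails
  j=3: fails
  j=4: holds
First hit at j=4, so smallest k = 4-2 = 2.

2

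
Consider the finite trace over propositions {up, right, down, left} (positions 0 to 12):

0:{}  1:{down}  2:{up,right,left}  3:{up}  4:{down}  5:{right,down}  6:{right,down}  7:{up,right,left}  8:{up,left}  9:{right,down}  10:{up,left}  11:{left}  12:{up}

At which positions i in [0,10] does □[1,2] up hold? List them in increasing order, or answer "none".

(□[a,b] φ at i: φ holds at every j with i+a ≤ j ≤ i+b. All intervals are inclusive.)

1, 6

Evaluate at each i in [0,10]:
  i=0: ✗ (fails at j=1)
  i=1: ✓ (all of [2,3])
  i=2: ✗ (fails at j=4)
  i=3: ✗ (fails at j=4)
  i=4: ✗ (fails at j=5)
  i=5: ✗ (fails at j=6)
  i=6: ✓ (all of [7,8])
  i=7: ✗ (fails at j=9)
  i=8: ✗ (fails at j=9)
  i=9: ✗ (fails at j=11)
  i=10: ✗ (fails at j=11)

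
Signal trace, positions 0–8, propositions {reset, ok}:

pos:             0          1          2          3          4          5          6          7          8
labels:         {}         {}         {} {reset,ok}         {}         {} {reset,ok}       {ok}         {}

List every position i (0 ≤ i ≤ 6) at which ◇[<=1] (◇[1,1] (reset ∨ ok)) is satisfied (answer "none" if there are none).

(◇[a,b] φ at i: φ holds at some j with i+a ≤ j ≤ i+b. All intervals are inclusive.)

1, 2, 4, 5, 6

Evaluate at each i in [0,6]:
  i=0: ✗ (none in [0,1])
  i=1: ✓ (witness j=2)
  i=2: ✓ (witness j=2)
  i=3: ✗ (none in [3,4])
  i=4: ✓ (witness j=5)
  i=5: ✓ (witness j=5)
  i=6: ✓ (witness j=6)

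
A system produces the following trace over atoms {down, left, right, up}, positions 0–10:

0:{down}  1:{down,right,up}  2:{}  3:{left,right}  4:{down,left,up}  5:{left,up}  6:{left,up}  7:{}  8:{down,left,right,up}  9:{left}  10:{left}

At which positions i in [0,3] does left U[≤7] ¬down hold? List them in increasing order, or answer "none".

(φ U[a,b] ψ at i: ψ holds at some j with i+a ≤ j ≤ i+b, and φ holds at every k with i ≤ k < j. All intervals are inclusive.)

Evaluate at each i in [0,3]:
  i=0: ✗ (lhs fails at k=0 before rhs at j=2)
  i=1: ✗ (lhs fails at k=1 before rhs at j=2)
  i=2: ✓ (rhs at j=2)
  i=3: ✓ (rhs at j=3)

2, 3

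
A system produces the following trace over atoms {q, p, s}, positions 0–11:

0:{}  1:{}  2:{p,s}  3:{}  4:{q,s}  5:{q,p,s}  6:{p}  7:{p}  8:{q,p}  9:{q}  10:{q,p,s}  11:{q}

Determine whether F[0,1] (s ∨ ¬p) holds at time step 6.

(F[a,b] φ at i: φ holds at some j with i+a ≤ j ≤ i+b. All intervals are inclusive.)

Check (s ∨ ¬p) at each j in [6,7]:
  j=6: false
  j=7: false
No position in the window satisfies it → formula fails.

No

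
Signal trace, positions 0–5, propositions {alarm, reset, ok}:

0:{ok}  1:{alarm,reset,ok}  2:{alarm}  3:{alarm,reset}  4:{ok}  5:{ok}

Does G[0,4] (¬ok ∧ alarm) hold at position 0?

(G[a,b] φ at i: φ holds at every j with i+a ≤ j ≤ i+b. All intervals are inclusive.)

Check (¬ok ∧ alarm) at every j in [0,4]:
  j=0: false
  j=1: false
  j=2: true
  j=3: true
  j=4: false
Fails at j=0 → formula fails.

No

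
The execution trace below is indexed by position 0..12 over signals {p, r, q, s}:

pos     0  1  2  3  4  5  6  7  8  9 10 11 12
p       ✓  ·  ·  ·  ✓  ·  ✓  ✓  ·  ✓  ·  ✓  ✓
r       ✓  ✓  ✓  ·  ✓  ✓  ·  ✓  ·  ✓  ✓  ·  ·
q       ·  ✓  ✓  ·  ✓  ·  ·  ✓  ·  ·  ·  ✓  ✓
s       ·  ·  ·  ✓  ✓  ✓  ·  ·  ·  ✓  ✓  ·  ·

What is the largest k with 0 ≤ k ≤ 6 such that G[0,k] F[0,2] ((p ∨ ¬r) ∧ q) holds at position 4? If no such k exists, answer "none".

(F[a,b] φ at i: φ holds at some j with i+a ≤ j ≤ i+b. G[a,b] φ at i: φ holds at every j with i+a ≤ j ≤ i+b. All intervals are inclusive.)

3

F[0,2] ((p ∨ ¬r) ∧ q) must hold from j=4 onward; find where it first fails.
  j=4: holds
  j=5: holds
  j=6: holds
  j=7: holds
  j=8: fails
Holds on [4,7], so largest k = 3.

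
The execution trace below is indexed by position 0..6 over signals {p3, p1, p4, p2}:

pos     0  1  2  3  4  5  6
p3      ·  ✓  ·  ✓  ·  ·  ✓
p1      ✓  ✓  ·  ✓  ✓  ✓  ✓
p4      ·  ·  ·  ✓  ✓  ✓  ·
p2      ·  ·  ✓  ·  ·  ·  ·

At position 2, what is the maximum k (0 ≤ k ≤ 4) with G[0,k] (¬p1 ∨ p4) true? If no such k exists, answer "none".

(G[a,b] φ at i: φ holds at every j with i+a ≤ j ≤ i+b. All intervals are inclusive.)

(¬p1 ∨ p4) must hold from j=2 onward; find where it first fails.
  j=2: holds
  j=3: holds
  j=4: holds
  j=5: holds
  j=6: fails
Holds on [2,5], so largest k = 3.

3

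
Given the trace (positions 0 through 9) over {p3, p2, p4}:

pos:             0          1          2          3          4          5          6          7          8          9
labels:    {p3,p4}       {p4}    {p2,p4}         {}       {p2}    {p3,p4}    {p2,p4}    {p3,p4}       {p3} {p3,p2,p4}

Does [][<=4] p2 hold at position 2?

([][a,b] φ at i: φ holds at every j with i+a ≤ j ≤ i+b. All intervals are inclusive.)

No

Check p2 at every j in [2,6]:
  j=2: true
  j=3: false
  j=4: true
  j=5: false
  j=6: true
Fails at j=3 → formula fails.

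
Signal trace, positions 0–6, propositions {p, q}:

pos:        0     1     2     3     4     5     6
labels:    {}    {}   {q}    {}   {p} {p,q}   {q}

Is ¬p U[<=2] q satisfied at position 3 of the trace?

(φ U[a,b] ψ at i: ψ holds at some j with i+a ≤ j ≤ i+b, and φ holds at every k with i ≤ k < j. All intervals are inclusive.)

Need some j in [3,5] with q, and ¬p at every k in [3,j-1].
  j=3: q false.
  j=4: q false.
  j=5: q holds, but ¬p fails at k=4 → not this j.
No j in the window works → until fails.

Does not hold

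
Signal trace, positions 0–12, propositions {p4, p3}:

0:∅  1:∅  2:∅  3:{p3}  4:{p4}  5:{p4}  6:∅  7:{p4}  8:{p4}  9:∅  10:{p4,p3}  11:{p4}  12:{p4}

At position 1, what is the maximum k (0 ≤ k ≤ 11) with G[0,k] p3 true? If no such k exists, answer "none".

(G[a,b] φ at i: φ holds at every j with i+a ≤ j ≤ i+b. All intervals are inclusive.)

p3 must hold from j=1 onward; find where it first fails.
  j=1: fails → no k works.

none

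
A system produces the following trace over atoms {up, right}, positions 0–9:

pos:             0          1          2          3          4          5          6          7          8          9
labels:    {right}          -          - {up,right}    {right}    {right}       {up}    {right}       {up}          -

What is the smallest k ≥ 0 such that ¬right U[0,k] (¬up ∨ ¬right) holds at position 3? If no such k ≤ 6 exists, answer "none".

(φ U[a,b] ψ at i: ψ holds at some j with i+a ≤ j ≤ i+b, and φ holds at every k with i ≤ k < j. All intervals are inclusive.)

none

Need earliest j ≥ 3 with (¬up ∨ ¬right), and ¬right at every k in [3,j-1].
  j=3: rhs fails.
  j=4: rhs holds but lhs fails at k=3.
  j=5: rhs holds but lhs fails at k=3.
  j=6: rhs holds but lhs fails at k=3.
  j=7: rhs holds but lhs fails at k=3.
  j=8: rhs holds but lhs fails at k=3.
  j=9: rhs holds but lhs fails at k=3.
No witness within the range → none.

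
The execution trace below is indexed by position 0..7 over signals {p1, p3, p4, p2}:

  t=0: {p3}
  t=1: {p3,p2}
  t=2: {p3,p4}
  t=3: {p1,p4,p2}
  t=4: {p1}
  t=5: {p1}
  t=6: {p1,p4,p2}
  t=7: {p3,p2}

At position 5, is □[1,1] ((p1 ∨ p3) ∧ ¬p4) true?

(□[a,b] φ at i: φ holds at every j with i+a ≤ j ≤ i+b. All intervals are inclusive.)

Check ((p1 ∨ p3) ∧ ¬p4) at every j in [6,6]:
  j=6: false
Fails at j=6 → formula fails.

False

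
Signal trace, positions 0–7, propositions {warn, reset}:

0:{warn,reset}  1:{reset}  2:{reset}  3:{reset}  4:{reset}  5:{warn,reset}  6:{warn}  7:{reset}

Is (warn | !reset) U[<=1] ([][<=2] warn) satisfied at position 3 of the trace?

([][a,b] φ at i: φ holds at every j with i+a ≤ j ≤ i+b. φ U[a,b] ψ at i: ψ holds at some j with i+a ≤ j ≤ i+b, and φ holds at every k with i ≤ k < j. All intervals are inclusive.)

Does not hold

Need some j in [3,4] with [][<=2] warn, and (warn | !reset) at every k in [3,j-1].
  j=3: [][<=2] warn — fails at 3.
  j=4: [][<=2] warn — fails at 4.
No j in the window works → until fails.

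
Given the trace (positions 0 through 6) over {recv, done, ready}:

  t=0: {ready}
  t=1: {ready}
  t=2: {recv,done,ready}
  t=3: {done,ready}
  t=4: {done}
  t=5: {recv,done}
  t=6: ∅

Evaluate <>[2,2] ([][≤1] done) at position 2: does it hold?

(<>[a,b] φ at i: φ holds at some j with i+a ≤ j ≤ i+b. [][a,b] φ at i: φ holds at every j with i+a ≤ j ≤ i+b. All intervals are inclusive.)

Holds

Check [][≤1] done at each j in [4,4]:
  j=4: holds on [4,5]
Found at j=4 → formula holds.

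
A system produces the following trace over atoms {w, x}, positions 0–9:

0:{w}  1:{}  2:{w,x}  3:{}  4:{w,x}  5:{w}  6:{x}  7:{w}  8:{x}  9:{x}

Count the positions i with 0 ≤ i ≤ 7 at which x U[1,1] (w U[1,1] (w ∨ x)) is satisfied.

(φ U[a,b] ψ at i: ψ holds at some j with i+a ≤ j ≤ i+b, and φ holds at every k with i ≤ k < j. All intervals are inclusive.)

Evaluate at each i in [0,7]:
  i=0: ✗ (no rhs in [1,1])
  i=1: ✗ (no rhs in [2,2])
  i=2: ✗ (no rhs in [3,3])
  i=3: ✗ (lhs fails at k=3 before rhs at j=4)
  i=4: ✓ (rhs at j=5; lhs holds on [4,4])
  i=5: ✗ (no rhs in [6,6])
  i=6: ✓ (rhs at j=7; lhs holds on [6,6])
  i=7: ✗ (no rhs in [8,8])
Positions where it holds: {4, 6} → 2.

2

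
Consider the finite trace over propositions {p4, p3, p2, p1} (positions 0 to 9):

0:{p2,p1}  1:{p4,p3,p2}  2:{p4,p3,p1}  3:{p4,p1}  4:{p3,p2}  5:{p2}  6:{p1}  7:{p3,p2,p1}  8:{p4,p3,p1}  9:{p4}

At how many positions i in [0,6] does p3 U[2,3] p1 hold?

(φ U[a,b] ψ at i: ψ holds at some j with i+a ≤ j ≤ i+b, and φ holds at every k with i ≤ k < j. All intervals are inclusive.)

Evaluate at each i in [0,6]:
  i=0: ✗ (lhs fails at k=0 before rhs at j=2)
  i=1: ✓ (rhs at j=3; lhs holds on [1,2])
  i=2: ✗ (no rhs in [4,5])
  i=3: ✗ (lhs fails at k=3 before rhs at j=6)
  i=4: ✗ (lhs fails at k=5 before rhs at j=6)
  i=5: ✗ (lhs fails at k=5 before rhs at j=7)
  i=6: ✗ (lhs fails at k=6 before rhs at j=8)
Positions where it holds: {1} → 1.

1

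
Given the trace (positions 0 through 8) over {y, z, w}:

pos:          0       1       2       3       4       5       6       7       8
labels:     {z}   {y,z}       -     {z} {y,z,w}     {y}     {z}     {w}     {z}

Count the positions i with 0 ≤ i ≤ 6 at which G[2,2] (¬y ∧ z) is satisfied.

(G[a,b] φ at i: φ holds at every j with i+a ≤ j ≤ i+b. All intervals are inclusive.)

Evaluate at each i in [0,6]:
  i=0: ✗ (fails at j=2)
  i=1: ✓ (all of [3,3])
  i=2: ✗ (fails at j=4)
  i=3: ✗ (fails at j=5)
  i=4: ✓ (all of [6,6])
  i=5: ✗ (fails at j=7)
  i=6: ✓ (all of [8,8])
Positions where it holds: {1, 4, 6} → 3.

3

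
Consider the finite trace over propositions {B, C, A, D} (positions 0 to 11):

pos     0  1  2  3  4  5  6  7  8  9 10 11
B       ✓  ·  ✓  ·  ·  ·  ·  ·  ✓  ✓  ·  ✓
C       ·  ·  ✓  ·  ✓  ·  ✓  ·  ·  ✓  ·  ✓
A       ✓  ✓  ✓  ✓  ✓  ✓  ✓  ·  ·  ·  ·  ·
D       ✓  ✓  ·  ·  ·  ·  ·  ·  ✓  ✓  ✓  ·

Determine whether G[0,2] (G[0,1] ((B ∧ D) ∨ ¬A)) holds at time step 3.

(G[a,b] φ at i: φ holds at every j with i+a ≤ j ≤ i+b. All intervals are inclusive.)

Does not hold

Check G[0,1] ((B ∧ D) ∨ ¬A) at every j in [3,5]:
  j=3: fails at 3
  j=4: fails at 4
  j=5: fails at 5
Fails at j=3 → formula fails.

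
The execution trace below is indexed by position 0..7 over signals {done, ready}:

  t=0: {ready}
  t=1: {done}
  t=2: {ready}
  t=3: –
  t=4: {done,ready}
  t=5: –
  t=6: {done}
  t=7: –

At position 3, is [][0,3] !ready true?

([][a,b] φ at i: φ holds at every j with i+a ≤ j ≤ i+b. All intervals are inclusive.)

Check !ready at every j in [3,6]:
  j=3: true
  j=4: false
  j=5: true
  j=6: true
Fails at j=4 → formula fails.

No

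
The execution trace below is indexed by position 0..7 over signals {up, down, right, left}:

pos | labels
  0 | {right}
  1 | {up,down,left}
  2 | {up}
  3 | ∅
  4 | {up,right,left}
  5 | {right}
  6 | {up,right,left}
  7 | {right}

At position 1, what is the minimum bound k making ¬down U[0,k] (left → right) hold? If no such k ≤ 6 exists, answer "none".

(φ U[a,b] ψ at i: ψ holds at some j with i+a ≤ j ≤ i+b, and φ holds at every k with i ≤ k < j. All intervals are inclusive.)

none

Need earliest j ≥ 1 with (left → right), and ¬down at every k in [1,j-1].
  j=1: rhs fails.
  j=2: rhs holds but lhs fails at k=1.
  j=3: rhs holds but lhs fails at k=1.
  j=4: rhs holds but lhs fails at k=1.
  j=5: rhs holds but lhs fails at k=1.
  j=6: rhs holds but lhs fails at k=1.
  j=7: rhs holds but lhs fails at k=1.
No witness within the range → none.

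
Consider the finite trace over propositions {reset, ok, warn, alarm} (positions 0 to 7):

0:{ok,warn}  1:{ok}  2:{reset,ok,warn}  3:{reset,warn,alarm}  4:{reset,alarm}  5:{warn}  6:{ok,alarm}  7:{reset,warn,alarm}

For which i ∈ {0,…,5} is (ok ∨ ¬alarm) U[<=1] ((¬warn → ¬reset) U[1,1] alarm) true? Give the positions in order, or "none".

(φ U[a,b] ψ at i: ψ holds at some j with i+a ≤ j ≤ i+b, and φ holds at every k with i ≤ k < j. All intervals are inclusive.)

1, 2, 3, 5

Evaluate at each i in [0,5]:
  i=0: ✗ (no rhs in [0,1])
  i=1: ✓ (rhs at j=2; lhs holds on [1,1])
  i=2: ✓ (rhs at j=2)
  i=3: ✓ (rhs at j=3)
  i=4: ✗ (lhs fails at k=4 before rhs at j=5)
  i=5: ✓ (rhs at j=5)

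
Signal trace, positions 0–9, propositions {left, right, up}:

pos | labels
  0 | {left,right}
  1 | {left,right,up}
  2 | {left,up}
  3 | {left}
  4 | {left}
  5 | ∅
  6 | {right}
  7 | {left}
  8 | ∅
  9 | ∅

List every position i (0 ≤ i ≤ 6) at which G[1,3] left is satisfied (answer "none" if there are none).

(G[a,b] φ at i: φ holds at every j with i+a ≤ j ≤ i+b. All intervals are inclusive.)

0, 1

Evaluate at each i in [0,6]:
  i=0: ✓ (all of [1,3])
  i=1: ✓ (all of [2,4])
  i=2: ✗ (fails at j=5)
  i=3: ✗ (fails at j=5)
  i=4: ✗ (fails at j=5)
  i=5: ✗ (fails at j=6)
  i=6: ✗ (fails at j=8)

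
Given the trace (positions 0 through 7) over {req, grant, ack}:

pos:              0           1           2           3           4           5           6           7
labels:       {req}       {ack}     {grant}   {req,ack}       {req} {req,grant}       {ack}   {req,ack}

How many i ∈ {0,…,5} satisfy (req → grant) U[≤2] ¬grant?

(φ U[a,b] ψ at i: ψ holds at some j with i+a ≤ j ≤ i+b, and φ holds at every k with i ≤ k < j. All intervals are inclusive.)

6

Evaluate at each i in [0,5]:
  i=0: ✓ (rhs at j=0)
  i=1: ✓ (rhs at j=1)
  i=2: ✓ (rhs at j=3; lhs holds on [2,2])
  i=3: ✓ (rhs at j=3)
  i=4: ✓ (rhs at j=4)
  i=5: ✓ (rhs at j=6; lhs holds on [5,5])
Positions where it holds: {0, 1, 2, 3, 4, 5} → 6.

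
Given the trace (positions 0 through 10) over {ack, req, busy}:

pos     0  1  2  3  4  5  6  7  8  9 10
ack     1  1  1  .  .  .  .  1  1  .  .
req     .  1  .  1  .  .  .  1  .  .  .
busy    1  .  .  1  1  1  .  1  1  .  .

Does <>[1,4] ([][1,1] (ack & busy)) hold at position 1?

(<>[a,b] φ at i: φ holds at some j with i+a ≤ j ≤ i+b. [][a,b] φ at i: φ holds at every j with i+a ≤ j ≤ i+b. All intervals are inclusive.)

Does not hold

Check [][1,1] (ack & busy) at each j in [2,5]:
  j=2: fails at 3
  j=3: fails at 4
  j=4: fails at 5
  j=5: fails at 6
No position in the window satisfies it → formula fails.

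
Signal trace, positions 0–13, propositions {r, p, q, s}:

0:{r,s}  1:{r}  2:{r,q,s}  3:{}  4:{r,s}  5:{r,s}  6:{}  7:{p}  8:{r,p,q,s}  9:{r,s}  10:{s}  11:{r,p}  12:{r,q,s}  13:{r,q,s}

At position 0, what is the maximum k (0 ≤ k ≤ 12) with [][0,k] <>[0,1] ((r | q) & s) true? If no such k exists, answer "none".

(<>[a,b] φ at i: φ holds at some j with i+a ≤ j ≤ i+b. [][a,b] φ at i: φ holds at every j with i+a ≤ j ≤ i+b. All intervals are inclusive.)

5

<>[0,1] ((r | q) & s) must hold from j=0 onward; find where it first fails.
  j=0: holds
  j=1: holds
  j=2: holds
  j=3: holds
  j=4: holds
  j=5: holds
  j=6: fails
Holds on [0,5], so largest k = 5.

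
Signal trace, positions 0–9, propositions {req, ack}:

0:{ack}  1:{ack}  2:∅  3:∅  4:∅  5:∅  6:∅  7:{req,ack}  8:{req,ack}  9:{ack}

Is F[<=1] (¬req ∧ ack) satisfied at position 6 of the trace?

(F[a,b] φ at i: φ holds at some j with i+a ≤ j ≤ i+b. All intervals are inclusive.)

Check (¬req ∧ ack) at each j in [6,7]:
  j=6: false
  j=7: false
No position in the window satisfies it → formula fails.

Does not hold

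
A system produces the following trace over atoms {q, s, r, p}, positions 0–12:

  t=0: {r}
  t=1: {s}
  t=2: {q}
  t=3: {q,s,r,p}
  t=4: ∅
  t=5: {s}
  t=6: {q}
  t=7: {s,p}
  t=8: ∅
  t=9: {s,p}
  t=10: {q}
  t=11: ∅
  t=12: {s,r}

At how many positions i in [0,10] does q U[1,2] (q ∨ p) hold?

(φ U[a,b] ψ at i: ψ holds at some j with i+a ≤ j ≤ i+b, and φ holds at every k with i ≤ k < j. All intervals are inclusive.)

Evaluate at each i in [0,10]:
  i=0: ✗ (lhs fails at k=0 before rhs at j=2)
  i=1: ✗ (lhs fails at k=1 before rhs at j=2)
  i=2: ✓ (rhs at j=3; lhs holds on [2,2])
  i=3: ✗ (no rhs in [4,5])
  i=4: ✗ (lhs fails at k=4 before rhs at j=6)
  i=5: ✗ (lhs fails at k=5 before rhs at j=6)
  i=6: ✓ (rhs at j=7; lhs holds on [6,6])
  i=7: ✗ (lhs fails at k=7 before rhs at j=9)
  i=8: ✗ (lhs fails at k=8 before rhs at j=9)
  i=9: ✗ (lhs fails at k=9 before rhs at j=10)
  i=10: ✗ (no rhs in [11,12])
Positions where it holds: {2, 6} → 2.

2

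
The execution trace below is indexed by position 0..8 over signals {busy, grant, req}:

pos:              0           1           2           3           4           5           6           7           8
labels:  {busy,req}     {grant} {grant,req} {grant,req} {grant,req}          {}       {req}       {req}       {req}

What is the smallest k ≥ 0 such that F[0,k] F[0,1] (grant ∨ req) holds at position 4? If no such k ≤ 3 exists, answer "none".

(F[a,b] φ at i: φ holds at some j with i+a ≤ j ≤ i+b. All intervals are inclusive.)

0

Scan j = 4,5,… for F[0,1] (grant ∨ req):
  j=4: holds
First hit at j=4, so smallest k = 4-4 = 0.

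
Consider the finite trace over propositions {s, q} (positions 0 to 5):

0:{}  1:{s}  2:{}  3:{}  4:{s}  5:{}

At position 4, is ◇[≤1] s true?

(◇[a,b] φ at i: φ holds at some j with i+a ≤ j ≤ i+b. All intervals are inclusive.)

Check s at each j in [4,5]:
  j=4: true
  j=5: false
Found at j=4 → formula holds.

Yes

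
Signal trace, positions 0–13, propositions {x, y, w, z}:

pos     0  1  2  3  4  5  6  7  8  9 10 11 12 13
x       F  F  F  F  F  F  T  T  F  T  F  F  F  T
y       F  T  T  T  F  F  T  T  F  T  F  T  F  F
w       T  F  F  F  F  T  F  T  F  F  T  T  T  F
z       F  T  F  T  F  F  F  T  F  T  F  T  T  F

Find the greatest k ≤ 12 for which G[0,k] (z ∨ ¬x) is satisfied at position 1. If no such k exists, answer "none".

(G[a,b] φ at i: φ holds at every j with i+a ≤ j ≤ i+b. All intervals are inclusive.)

4

(z ∨ ¬x) must hold from j=1 onward; find where it first fails.
  j=1: holds
  j=2: holds
  j=3: holds
  j=4: holds
  j=5: holds
  j=6: fails
Holds on [1,5], so largest k = 4.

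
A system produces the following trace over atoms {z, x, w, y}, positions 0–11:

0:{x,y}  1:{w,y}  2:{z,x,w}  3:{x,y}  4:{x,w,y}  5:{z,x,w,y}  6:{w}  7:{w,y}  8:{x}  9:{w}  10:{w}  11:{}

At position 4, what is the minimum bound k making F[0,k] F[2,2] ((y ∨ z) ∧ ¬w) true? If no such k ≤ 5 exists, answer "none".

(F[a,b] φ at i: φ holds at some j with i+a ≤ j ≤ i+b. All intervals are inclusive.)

Scan j = 4,5,… for F[2,2] ((y ∨ z) ∧ ¬w):
  j=4: fails
  j=5: fails
  j=6: fails
  j=7: fails
  j=8: fails
  j=9: fails
No j in [4,9] satisfies it → none.

none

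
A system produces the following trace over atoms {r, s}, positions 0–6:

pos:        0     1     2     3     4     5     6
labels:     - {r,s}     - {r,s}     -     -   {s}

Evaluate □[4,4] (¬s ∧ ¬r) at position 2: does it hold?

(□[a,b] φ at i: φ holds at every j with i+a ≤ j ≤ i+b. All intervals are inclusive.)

Check (¬s ∧ ¬r) at every j in [6,6]:
  j=6: false
Fails at j=6 → formula fails.

False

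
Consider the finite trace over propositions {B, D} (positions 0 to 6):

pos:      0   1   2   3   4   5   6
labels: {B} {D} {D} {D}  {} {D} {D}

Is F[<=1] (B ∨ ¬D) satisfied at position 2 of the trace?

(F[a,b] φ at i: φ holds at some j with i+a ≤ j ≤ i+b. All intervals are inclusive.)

Check (B ∨ ¬D) at each j in [2,3]:
  j=2: false
  j=3: false
No position in the window satisfies it → formula fails.

Does not hold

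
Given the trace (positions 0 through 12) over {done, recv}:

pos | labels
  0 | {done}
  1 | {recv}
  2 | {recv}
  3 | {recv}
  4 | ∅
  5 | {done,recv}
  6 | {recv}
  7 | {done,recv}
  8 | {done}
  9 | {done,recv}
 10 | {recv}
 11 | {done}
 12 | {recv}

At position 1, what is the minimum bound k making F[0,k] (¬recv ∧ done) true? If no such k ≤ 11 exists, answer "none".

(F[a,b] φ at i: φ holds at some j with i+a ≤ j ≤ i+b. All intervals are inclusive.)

Scan j = 1,2,… for (¬recv ∧ done):
  j=1: fails
  j=2: fails
  j=3: fails
  j=4: fails
  j=5: fails
  j=6: fails
  j=7: fails
  j=8: holds
First hit at j=8, so smallest k = 8-1 = 7.

7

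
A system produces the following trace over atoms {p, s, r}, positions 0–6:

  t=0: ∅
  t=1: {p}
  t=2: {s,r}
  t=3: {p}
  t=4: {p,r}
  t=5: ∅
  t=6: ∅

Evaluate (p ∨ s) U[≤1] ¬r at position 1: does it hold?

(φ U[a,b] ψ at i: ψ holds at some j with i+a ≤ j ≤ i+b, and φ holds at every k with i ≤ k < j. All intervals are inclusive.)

Holds

Need some j in [1,2] with ¬r, and (p ∨ s) at every k in [1,j-1].
  j=1: ¬r holds; no prefix to check → satisfied.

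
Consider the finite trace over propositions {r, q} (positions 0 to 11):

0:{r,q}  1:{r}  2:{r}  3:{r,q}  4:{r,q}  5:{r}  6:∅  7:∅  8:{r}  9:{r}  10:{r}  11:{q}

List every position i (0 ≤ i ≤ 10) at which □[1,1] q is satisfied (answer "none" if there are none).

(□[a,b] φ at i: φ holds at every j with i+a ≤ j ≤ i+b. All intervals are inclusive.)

2, 3, 10

Evaluate at each i in [0,10]:
  i=0: ✗ (fails at j=1)
  i=1: ✗ (fails at j=2)
  i=2: ✓ (all of [3,3])
  i=3: ✓ (all of [4,4])
  i=4: ✗ (fails at j=5)
  i=5: ✗ (fails at j=6)
  i=6: ✗ (fails at j=7)
  i=7: ✗ (fails at j=8)
  i=8: ✗ (fails at j=9)
  i=9: ✗ (fails at j=10)
  i=10: ✓ (all of [11,11])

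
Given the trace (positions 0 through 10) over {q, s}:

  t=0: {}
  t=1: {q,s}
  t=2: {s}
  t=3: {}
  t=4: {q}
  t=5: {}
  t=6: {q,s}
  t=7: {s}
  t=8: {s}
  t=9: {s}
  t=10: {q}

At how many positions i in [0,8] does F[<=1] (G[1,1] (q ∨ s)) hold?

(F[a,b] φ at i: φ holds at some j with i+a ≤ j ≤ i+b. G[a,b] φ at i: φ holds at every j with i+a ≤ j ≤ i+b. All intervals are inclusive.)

Evaluate at each i in [0,8]:
  i=0: ✓ (witness j=0)
  i=1: ✓ (witness j=1)
  i=2: ✓ (witness j=3)
  i=3: ✓ (witness j=3)
  i=4: ✓ (witness j=5)
  i=5: ✓ (witness j=5)
  i=6: ✓ (witness j=6)
  i=7: ✓ (witness j=7)
  i=8: ✓ (witness j=8)
Positions where it holds: {0, 1, 2, 3, 4, 5, 6, 7, 8} → 9.

9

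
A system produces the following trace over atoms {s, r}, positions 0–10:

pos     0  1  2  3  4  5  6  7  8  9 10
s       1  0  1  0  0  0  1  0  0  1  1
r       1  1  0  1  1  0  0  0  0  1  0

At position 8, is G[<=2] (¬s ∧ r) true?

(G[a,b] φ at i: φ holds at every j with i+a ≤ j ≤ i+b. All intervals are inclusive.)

Does not hold

Check (¬s ∧ r) at every j in [8,10]:
  j=8: false
  j=9: false
  j=10: false
Fails at j=8 → formula fails.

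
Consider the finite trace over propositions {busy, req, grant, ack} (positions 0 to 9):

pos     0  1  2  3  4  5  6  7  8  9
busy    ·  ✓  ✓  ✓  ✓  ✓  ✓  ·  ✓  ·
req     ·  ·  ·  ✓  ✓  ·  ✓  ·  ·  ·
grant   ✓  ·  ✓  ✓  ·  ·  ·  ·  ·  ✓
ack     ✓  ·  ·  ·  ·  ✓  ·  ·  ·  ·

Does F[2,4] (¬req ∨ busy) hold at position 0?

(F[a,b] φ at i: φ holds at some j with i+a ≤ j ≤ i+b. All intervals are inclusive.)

Holds

Check (¬req ∨ busy) at each j in [2,4]:
  j=2: true
  j=3: true
  j=4: true
Found at j=2 → formula holds.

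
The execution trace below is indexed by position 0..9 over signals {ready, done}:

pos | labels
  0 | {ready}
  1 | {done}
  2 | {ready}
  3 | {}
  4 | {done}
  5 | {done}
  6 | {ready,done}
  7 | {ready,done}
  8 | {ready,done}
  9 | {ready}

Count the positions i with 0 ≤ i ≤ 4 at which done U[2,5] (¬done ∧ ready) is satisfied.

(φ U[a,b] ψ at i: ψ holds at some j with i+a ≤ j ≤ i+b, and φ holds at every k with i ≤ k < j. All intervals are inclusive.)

1

Evaluate at each i in [0,4]:
  i=0: ✗ (lhs fails at k=0 before rhs at j=2)
  i=1: ✗ (no rhs in [3,6])
  i=2: ✗ (no rhs in [4,7])
  i=3: ✗ (no rhs in [5,8])
  i=4: ✓ (rhs at j=9; lhs holds on [4,8])
Positions where it holds: {4} → 1.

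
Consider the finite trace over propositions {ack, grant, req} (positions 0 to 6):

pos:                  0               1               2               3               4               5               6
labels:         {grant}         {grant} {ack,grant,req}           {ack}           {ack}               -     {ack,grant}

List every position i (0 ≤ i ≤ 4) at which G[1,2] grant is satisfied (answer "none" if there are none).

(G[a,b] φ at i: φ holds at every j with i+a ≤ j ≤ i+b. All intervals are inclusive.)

Evaluate at each i in [0,4]:
  i=0: ✓ (all of [1,2])
  i=1: ✗ (fails at j=3)
  i=2: ✗ (fails at j=3)
  i=3: ✗ (fails at j=4)
  i=4: ✗ (fails at j=5)

0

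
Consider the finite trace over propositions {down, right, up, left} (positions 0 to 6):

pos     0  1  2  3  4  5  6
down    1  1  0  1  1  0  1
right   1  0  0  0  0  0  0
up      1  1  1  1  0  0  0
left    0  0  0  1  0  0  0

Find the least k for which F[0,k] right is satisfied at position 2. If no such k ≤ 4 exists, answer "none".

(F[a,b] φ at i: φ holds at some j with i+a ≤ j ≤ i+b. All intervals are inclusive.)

none

Scan j = 2,3,… for right:
  j=2: fails
  j=3: fails
  j=4: fails
  j=5: fails
  j=6: fails
No j in [2,6] satisfies it → none.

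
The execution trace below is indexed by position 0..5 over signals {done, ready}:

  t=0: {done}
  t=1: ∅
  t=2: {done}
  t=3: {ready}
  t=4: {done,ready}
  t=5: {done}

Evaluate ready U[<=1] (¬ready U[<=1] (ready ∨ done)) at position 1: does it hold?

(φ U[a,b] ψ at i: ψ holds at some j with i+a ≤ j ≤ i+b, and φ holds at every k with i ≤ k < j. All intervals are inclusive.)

True

Need some j in [1,2] with (¬ready U[<=1] (ready ∨ done)), and ready at every k in [1,j-1].
  j=1: (¬ready U[<=1] (ready ∨ done)) holds; no prefix to check → satisfied.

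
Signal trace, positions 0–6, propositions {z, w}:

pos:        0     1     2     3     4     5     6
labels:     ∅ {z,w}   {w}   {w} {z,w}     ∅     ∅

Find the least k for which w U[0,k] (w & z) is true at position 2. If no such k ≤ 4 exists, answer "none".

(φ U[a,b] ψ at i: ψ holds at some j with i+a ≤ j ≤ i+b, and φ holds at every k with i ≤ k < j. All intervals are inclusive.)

Need earliest j ≥ 2 with (w & z), and w at every k in [2,j-1].
  j=2: rhs fails.
  j=3: rhs fails.
  j=4: rhs holds; lhs holds on [2,3]. k = 2.

2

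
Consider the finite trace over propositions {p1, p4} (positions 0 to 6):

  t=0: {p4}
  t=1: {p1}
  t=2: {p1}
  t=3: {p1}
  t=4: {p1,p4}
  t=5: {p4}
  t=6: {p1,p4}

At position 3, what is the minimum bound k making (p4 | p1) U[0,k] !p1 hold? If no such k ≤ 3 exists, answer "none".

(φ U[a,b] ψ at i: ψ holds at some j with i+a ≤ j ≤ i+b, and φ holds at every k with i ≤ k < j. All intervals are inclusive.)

Need earliest j ≥ 3 with !p1, and (p4 | p1) at every k in [3,j-1].
  j=3: rhs fails.
  j=4: rhs fails.
  j=5: rhs holds; lhs holds on [3,4]. k = 2.

2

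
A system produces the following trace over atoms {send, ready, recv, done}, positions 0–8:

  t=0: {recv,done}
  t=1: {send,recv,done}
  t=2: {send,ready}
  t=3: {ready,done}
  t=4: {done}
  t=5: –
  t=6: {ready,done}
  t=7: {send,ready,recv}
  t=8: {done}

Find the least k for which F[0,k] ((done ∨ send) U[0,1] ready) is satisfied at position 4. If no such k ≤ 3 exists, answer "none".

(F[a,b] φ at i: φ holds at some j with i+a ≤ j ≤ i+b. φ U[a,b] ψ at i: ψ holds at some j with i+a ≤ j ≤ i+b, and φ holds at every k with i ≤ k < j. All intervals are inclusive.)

2

Scan j = 4,5,… for ((done ∨ send) U[0,1] ready):
  j=4: fails
  j=5: fails
  j=6: holds
First hit at j=6, so smallest k = 6-4 = 2.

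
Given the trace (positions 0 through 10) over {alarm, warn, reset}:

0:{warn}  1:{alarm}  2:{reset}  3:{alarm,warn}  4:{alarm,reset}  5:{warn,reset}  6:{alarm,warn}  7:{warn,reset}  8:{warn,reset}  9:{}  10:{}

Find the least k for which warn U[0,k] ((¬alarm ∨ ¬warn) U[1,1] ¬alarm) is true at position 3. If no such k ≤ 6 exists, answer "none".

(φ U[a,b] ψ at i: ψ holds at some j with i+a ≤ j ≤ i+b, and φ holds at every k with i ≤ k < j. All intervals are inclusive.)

1

Need earliest j ≥ 3 with ((¬alarm ∨ ¬warn) U[1,1] ¬alarm), and warn at every k in [3,j-1].
  j=3: rhs fails.
  j=4: rhs holds; lhs holds on [3,3]. k = 1.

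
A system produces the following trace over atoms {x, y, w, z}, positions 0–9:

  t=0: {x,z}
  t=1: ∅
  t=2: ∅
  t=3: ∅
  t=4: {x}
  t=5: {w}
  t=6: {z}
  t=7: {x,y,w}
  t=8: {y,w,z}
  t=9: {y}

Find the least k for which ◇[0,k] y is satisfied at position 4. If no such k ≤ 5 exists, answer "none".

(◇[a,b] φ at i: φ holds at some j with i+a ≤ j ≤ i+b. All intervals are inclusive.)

3

Scan j = 4,5,… for y:
  j=4: fails
  j=5: fails
  j=6: fails
  j=7: holds
First hit at j=7, so smallest k = 7-4 = 3.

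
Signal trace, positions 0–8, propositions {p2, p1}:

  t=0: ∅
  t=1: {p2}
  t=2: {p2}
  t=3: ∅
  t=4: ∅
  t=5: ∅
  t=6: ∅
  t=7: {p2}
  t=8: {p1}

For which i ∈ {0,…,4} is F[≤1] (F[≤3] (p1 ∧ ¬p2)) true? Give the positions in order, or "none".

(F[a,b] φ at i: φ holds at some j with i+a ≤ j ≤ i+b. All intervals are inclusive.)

Evaluate at each i in [0,4]:
  i=0: ✗ (none in [0,1])
  i=1: ✗ (none in [1,2])
  i=2: ✗ (none in [2,3])
  i=3: ✗ (none in [3,4])
  i=4: ✓ (witness j=5)

4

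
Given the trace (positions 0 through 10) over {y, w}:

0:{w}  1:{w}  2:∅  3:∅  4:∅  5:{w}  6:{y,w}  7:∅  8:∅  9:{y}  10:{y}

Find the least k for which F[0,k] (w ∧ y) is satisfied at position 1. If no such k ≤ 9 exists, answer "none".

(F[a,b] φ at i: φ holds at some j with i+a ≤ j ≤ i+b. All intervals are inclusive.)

Scan j = 1,2,… for (w ∧ y):
  j=1: fails
  j=2: fails
  j=3: fails
  j=4: fails
  j=5: fails
  j=6: holds
First hit at j=6, so smallest k = 6-1 = 5.

5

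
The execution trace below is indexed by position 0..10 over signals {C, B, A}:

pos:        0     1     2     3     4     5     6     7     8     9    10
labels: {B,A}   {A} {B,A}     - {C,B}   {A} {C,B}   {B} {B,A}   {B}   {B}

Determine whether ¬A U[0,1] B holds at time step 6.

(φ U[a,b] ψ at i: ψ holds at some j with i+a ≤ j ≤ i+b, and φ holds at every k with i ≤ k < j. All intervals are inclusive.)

Holds

Need some j in [6,7] with B, and ¬A at every k in [6,j-1].
  j=6: B holds; no prefix to check → satisfied.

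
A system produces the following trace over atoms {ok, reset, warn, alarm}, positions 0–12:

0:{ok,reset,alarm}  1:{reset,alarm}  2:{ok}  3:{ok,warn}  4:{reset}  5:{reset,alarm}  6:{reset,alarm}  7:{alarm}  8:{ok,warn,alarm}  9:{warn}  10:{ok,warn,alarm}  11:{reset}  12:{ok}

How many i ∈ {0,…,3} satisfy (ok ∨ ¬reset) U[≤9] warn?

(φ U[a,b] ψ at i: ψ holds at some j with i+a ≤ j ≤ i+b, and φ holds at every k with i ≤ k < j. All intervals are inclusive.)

2

Evaluate at each i in [0,3]:
  i=0: ✗ (lhs fails at k=1 before rhs at j=3)
  i=1: ✗ (lhs fails at k=1 before rhs at j=3)
  i=2: ✓ (rhs at j=3; lhs holds on [2,2])
  i=3: ✓ (rhs at j=3)
Positions where it holds: {2, 3} → 2.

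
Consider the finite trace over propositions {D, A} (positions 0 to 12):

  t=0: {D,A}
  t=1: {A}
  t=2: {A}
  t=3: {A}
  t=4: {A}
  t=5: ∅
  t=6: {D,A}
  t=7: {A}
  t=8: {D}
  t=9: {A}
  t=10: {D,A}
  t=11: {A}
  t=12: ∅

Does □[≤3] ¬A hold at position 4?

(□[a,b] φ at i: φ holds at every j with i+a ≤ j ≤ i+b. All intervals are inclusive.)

Check ¬A at every j in [4,7]:
  j=4: false
  j=5: true
  j=6: false
  j=7: false
Fails at j=4 → formula fails.

Does not hold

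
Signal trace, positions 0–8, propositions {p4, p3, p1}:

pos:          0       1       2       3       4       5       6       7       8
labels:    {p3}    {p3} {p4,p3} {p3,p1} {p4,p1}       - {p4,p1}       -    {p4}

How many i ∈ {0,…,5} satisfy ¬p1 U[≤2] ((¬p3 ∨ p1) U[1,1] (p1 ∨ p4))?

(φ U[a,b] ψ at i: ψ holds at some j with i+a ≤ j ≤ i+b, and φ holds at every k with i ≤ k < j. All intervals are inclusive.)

Evaluate at each i in [0,5]:
  i=0: ✗ (no rhs in [0,2])
  i=1: ✓ (rhs at j=3; lhs holds on [1,2])
  i=2: ✓ (rhs at j=3; lhs holds on [2,2])
  i=3: ✓ (rhs at j=3)
  i=4: ✗ (lhs fails at k=4 before rhs at j=5)
  i=5: ✓ (rhs at j=5)
Positions where it holds: {1, 2, 3, 5} → 4.

4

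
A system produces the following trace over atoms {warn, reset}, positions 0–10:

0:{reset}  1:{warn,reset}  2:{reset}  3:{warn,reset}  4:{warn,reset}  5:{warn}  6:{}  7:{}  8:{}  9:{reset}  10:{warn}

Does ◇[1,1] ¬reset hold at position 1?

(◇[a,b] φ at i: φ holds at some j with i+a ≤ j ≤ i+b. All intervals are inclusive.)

False

Check ¬reset at each j in [2,2]:
  j=2: false
No position in the window satisfies it → formula fails.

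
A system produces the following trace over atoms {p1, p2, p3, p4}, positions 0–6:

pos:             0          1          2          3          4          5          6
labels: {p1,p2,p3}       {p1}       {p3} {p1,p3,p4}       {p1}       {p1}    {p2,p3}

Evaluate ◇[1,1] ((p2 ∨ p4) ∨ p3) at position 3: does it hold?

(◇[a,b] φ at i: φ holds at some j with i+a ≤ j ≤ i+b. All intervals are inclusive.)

No

Check ((p2 ∨ p4) ∨ p3) at each j in [4,4]:
  j=4: false
No position in the window satisfies it → formula fails.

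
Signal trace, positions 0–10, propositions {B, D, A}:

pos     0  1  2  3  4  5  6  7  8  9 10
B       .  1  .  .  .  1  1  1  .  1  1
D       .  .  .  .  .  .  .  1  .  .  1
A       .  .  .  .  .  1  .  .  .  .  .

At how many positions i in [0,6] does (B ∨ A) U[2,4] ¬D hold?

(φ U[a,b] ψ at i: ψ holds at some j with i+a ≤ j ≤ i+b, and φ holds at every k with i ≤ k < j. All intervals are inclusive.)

Evaluate at each i in [0,6]:
  i=0: ✗ (lhs fails at k=0 before rhs at j=2)
  i=1: ✗ (lhs fails at k=2 before rhs at j=3)
  i=2: ✗ (lhs fails at k=2 before rhs at j=4)
  i=3: ✗ (lhs fails at k=3 before rhs at j=5)
  i=4: ✗ (lhs fails at k=4 before rhs at j=6)
  i=5: ✓ (rhs at j=8; lhs holds on [5,7])
  i=6: ✓ (rhs at j=8; lhs holds on [6,7])
Positions where it holds: {5, 6} → 2.

2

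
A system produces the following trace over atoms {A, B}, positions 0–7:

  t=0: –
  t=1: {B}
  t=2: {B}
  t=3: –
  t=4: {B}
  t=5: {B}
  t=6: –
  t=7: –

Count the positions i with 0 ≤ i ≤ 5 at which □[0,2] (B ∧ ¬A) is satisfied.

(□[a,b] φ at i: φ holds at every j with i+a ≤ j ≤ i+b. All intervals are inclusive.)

Evaluate at each i in [0,5]:
  i=0: ✗ (fails at j=0)
  i=1: ✗ (fails at j=3)
  i=2: ✗ (fails at j=3)
  i=3: ✗ (fails at j=3)
  i=4: ✗ (fails at j=6)
  i=5: ✗ (fails at j=6)
Positions where it holds: {} → 0.

0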